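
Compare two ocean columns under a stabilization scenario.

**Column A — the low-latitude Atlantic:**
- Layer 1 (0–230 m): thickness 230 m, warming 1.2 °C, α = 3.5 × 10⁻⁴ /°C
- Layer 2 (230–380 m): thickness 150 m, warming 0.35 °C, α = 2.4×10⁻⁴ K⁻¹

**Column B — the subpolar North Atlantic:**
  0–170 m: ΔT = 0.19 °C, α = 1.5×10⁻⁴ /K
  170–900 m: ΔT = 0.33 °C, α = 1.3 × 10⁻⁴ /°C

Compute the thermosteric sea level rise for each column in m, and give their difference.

A Layer 1: 3.5×10⁻⁴ × 1.2 × 230 = 0.09660 m
A Layer 2: 2.4×10⁻⁴ × 0.35 × 150 = 0.01260 m
A total: 0.10920 m
B 170 × 0.19 × 1.5×10⁻⁴ = 0.004845 m
B 170–900 m: 730 × 1.3×10⁻⁴ × 0.33 = 0.031317 m
B total: 0.036162 m
Difference: 0.10920 − 0.036162 = 0.073038 m

Δh_A ≈ 0.109 m, Δh_B ≈ 0.0362 m; difference ≈ 0.0730 m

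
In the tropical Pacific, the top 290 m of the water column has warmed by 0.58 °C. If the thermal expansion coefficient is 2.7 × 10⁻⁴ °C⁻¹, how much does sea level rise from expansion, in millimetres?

Δh = αΔT·H = 2.7×10⁻⁴ × 0.58 × 290 = 0.045414 m

45 mm of thermosteric rise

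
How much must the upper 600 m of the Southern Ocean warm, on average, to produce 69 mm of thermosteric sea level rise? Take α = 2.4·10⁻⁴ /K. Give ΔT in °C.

ΔT = Δh/(αH) = 0.069 / (2.4×10⁻⁴ × 600) ≈ 0.4792 °C

about 0.479 °C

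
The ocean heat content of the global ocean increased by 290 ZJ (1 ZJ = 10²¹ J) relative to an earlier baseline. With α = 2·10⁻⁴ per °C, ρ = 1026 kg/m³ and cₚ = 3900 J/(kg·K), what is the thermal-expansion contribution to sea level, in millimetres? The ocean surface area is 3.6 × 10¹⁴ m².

Δh ≈ 40 mm

Per unit area: Q = 290×10²¹ / (3.6×10¹⁴) ≈ 8.056×10⁸ J/m²
Δh = αQ/(ρcₚ) = 2×10⁻⁴ × 8.056×10⁸ / (1026 × 3900) ≈ 0.040266 m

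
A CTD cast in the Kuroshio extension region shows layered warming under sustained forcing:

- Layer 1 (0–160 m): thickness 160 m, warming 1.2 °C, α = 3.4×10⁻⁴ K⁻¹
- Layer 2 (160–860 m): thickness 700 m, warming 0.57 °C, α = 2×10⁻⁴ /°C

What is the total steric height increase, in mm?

Layer 1: 160 × 3.4×10⁻⁴ × 1.2 = 0.06528 m
Layer 2: 2×10⁻⁴ × 0.57 × 700 = 0.07980 m
Δh = 0.06528 + 0.07980 = 0.14508 m

about 150 mm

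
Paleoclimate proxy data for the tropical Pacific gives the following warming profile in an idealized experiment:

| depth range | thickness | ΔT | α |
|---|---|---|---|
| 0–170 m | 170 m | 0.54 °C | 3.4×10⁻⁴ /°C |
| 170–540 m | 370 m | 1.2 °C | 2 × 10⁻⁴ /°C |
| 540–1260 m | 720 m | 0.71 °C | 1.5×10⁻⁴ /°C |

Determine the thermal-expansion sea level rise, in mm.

197 mm

0.54 × 170 × 3.4×10⁻⁴ = 0.031212 m
370 × 2×10⁻⁴ × 1.2 = 0.08880 m
Layer 3: 1.5×10⁻⁴ × 720 × 0.71 = 0.07668 m
Δh = 0.031212 + 0.08880 + 0.07668 = 0.196692 m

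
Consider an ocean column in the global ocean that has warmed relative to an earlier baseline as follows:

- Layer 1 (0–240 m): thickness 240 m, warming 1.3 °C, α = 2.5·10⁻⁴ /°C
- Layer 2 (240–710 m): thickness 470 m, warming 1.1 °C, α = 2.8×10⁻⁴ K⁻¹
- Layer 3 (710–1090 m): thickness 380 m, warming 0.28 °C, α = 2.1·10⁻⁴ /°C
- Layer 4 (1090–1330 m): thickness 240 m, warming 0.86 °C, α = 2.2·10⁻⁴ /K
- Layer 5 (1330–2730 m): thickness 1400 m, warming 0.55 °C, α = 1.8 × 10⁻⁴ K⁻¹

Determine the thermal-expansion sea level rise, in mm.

0–240 m: 240 × 1.3 × 2.5×10⁻⁴ = 0.07800 m
Layer 2: 470 × 2.8×10⁻⁴ × 1.1 = 0.14476 m
710–1090 m: 380 × 2.1×10⁻⁴ × 0.28 = 0.022344 m
Layer 4: 0.86 × 240 × 2.2×10⁻⁴ = 0.045408 m
Layer 5: 1.8×10⁻⁴ × 0.55 × 1400 = 0.13860 m
Δh = 0.07800 + 0.14476 + 0.022344 + 0.045408 + 0.13860 = 0.429112 m

429 mm of thermosteric rise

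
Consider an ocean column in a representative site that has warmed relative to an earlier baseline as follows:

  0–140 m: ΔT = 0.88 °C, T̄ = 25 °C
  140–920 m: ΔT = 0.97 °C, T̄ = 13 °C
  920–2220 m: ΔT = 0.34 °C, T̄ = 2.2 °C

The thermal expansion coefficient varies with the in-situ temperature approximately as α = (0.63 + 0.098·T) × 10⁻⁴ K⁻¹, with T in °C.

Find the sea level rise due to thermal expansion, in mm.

Layer 1: α = (0.63 + 0.098×25)×10⁻⁴ = 3.08×10⁻⁴ K⁻¹
Layer 2: α = (0.63 + 0.098×13)×10⁻⁴ = 1.904×10⁻⁴ K⁻¹
Layer 3: α = (0.63 + 0.098×2.2)×10⁻⁴ = 0.8456×10⁻⁴ K⁻¹
3.08×10⁻⁴ × 0.88 × 140 = 0.0379456 m
140–920 m: 0.97 × 1.904×10⁻⁴ × 780 = 0.14405664 m
920–2220 m: 0.8456×10⁻⁴ × 0.34 × 1300 = 0.03737552 m
Δh = 0.0379456 + 0.14405664 + 0.03737552 = 0.21937776 m

219 mm of thermosteric rise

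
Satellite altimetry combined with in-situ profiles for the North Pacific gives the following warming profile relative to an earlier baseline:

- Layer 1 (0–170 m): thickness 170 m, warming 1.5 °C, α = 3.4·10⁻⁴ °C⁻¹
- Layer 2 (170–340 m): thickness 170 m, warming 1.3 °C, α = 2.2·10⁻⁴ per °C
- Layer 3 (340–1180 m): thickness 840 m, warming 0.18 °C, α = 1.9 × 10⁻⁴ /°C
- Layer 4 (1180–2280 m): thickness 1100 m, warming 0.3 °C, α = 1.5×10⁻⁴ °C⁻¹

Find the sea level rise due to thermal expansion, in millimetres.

Δh = 214 mm

170 × 1.5 × 3.4×10⁻⁴ = 0.08670 m
170–340 m: 1.3 × 2.2×10⁻⁴ × 170 = 0.04862 m
1.9×10⁻⁴ × 0.18 × 840 = 0.028728 m
1180–2280 m: 1100 × 1.5×10⁻⁴ × 0.3 = 0.04950 m
Δh = 0.08670 + 0.04862 + 0.028728 + 0.04950 = 0.213548 m ≈ 214 mm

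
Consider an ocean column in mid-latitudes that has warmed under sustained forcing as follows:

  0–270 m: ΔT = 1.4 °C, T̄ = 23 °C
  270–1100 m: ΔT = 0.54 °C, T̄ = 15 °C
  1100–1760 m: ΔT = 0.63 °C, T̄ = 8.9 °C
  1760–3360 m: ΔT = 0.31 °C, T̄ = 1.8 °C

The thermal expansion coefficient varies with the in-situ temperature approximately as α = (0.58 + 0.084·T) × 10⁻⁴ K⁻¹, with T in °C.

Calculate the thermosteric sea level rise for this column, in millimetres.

Layer 1: α = (0.58 + 0.084×23)×10⁻⁴ = 2.512×10⁻⁴ K⁻¹
Layer 2: α = (0.58 + 0.084×15)×10⁻⁴ = 1.84×10⁻⁴ K⁻¹
Layer 3: α = (0.58 + 0.084×8.9)×10⁻⁴ = 1.3276×10⁻⁴ K⁻¹
Layer 4: α = (0.58 + 0.084×1.8)×10⁻⁴ = 0.7312×10⁻⁴ K⁻¹
1.4 × 270 × 2.512×10⁻⁴ = 0.0949536 m
Layer 2: 0.54 × 1.84×10⁻⁴ × 830 = 0.0824688 m
0.63 × 660 × 1.3276×10⁻⁴ = 0.055201608 m
Layer 4: 0.31 × 0.7312×10⁻⁴ × 1600 = 0.03626752 m
Δh = 0.0949536 + 0.0824688 + 0.055201608 + 0.03626752 = 0.268891528 m ≈ 270 mm

Δh ≈ 270 mm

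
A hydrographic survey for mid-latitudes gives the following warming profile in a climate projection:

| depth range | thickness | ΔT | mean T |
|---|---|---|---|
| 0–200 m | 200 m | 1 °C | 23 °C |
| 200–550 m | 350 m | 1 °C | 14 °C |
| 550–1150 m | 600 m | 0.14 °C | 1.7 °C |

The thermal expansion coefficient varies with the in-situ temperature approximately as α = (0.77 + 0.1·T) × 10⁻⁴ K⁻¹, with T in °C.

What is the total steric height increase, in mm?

Layer 1: α = (0.77 + 0.1×23)×10⁻⁴ = 3.07×10⁻⁴ K⁻¹
Layer 2: α = (0.77 + 0.1×14)×10⁻⁴ = 2.17×10⁻⁴ K⁻¹
Layer 3: α = (0.77 + 0.1×1.7)×10⁻⁴ = 0.94×10⁻⁴ K⁻¹
0–200 m: 3.07×10⁻⁴ × 1 × 200 = 0.06140 m
350 × 1 × 2.17×10⁻⁴ = 0.07595 m
550–1150 m: 0.14 × 0.94×10⁻⁴ × 600 = 0.007896 m
Δh = 0.06140 + 0.07595 + 0.007896 = 0.145246 m

about 150 mm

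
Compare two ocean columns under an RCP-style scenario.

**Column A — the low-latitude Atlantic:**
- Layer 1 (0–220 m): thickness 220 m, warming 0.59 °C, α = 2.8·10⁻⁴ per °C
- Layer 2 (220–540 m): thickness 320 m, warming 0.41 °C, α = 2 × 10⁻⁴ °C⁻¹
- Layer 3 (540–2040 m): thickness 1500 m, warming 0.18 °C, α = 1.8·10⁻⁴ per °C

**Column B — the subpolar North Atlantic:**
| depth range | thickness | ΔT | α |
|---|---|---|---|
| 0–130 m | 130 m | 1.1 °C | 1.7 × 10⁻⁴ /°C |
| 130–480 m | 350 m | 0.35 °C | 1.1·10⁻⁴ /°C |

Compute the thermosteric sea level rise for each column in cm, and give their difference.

Δh_A ≈ 11 cm, Δh_B ≈ 3.8 cm; difference ≈ 7.3 cm

A Layer 1: 2.8×10⁻⁴ × 0.59 × 220 = 0.036344 m
A 220–540 m: 320 × 0.41 × 2×10⁻⁴ = 0.02624 m
A Layer 3: 1.8×10⁻⁴ × 0.18 × 1500 = 0.04860 m
A total: 0.111184 m
B 1.1 × 130 × 1.7×10⁻⁴ = 0.02431 m
B 130–480 m: 0.35 × 1.1×10⁻⁴ × 350 = 0.013475 m
B total: 0.037785 m
Difference: 0.111184 − 0.037785 = 0.073399 m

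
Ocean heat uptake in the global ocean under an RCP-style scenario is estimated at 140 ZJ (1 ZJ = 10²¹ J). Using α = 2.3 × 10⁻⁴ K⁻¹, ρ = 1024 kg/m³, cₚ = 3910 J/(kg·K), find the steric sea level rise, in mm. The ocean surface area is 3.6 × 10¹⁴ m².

Per unit area: Q = 140×10²¹ / (3.6×10¹⁴) ≈ 3.889×10⁸ J/m²
Δh = αQ/(ρcₚ) = 2.3×10⁻⁴ × 3.889×10⁸ / (1024 × 3910) ≈ 0.02234 m

22.3 mm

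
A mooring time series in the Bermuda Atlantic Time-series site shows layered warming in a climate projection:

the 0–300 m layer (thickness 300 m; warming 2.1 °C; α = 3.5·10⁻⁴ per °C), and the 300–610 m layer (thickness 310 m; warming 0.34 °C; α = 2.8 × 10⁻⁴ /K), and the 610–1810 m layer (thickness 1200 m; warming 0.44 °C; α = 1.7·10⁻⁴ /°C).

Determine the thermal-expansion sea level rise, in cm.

Δh = 34 cm

0–300 m: 3.5×10⁻⁴ × 2.1 × 300 = 0.22050 m
300–610 m: 310 × 2.8×10⁻⁴ × 0.34 = 0.029512 m
Layer 3: 1200 × 0.44 × 1.7×10⁻⁴ = 0.08976 m
Δh = 0.22050 + 0.029512 + 0.08976 = 0.339772 m ≈ 34 cm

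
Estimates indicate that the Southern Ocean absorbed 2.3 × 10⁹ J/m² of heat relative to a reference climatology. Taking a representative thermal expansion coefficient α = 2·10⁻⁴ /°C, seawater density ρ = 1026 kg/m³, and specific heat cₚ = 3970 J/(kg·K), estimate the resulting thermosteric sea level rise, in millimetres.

110 mm

Δh = αQ/(ρcₚ) = 2×10⁻⁴ × 2.3×10⁹ / (1026 × 3970) ≈ 0.11293 m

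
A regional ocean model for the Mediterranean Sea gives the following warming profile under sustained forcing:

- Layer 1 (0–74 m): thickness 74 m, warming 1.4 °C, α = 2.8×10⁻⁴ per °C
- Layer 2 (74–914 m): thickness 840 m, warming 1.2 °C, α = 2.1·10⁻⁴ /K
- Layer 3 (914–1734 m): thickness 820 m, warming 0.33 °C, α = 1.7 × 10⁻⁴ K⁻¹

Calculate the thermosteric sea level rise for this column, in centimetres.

29 cm

Layer 1: 74 × 2.8×10⁻⁴ × 1.4 = 0.029008 m
74–914 m: 1.2 × 840 × 2.1×10⁻⁴ = 0.21168 m
914–1734 m: 0.33 × 1.7×10⁻⁴ × 820 = 0.046002 m
Δh = 0.029008 + 0.21168 + 0.046002 = 0.28669 m ≈ 29 cm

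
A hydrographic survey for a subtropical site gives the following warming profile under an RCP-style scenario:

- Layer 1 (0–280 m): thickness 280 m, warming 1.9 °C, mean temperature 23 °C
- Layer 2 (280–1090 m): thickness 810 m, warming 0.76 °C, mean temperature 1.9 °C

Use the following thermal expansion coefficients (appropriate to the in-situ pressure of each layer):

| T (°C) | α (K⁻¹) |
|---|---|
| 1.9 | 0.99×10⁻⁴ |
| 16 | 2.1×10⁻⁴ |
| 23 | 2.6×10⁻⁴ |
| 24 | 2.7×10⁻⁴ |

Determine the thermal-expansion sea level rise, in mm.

Layer 1 at 23 °C → α = 2.6×10⁻⁴ K⁻¹
Layer 2 at 1.9 °C → α = 0.99×10⁻⁴ K⁻¹
Layer 1: 280 × 1.9 × 2.6×10⁻⁴ = 0.13832 m
0.99×10⁻⁴ × 810 × 0.76 = 0.0609444 m
Δh = 0.13832 + 0.0609444 = 0.1992644 m

Δh ≈ 200 mm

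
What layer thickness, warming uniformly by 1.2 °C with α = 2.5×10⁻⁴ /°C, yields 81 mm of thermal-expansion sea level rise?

about 270 m

H = Δh/(αΔT) = 0.081 / (2.5×10⁻⁴ × 1.2) = 270.0 m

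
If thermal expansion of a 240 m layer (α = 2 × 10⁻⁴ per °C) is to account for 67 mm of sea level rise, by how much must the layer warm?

ΔT = Δh/(αH) = 0.067 / (2×10⁻⁴ × 240) ≈ 1.396 °C

ΔT ≈ 1.40 °C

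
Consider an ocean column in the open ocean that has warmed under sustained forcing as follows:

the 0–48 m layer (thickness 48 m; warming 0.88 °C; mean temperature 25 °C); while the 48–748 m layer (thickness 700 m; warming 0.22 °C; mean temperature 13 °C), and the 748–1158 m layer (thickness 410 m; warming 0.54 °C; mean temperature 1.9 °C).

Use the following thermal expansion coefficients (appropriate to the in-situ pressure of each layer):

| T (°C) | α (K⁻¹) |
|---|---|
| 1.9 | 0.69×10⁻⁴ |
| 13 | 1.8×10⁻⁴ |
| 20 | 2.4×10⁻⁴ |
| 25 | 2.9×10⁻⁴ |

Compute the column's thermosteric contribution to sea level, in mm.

Layer 1 at 25 °C → α = 2.9×10⁻⁴ K⁻¹
Layer 2 at 13 °C → α = 1.8×10⁻⁴ K⁻¹
Layer 3 at 1.9 °C → α = 0.69×10⁻⁴ K⁻¹
0–48 m: 48 × 2.9×10⁻⁴ × 0.88 = 0.0122496 m
Layer 2: 1.8×10⁻⁴ × 0.22 × 700 = 0.02772 m
748–1158 m: 0.54 × 0.69×10⁻⁴ × 410 = 0.0152766 m
Δh = 0.0122496 + 0.02772 + 0.0152766 = 0.0552462 m

55.2 mm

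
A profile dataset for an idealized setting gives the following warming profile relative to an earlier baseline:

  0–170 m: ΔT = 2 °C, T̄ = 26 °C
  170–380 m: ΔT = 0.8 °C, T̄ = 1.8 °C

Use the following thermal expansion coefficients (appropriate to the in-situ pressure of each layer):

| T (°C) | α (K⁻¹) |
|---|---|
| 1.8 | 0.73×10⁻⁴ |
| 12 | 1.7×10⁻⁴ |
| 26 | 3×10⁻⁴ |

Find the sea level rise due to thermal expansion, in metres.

0.114 m of thermosteric rise

Layer 1 at 26 °C → α = 3×10⁻⁴ K⁻¹
Layer 2 at 1.8 °C → α = 0.73×10⁻⁴ K⁻¹
Layer 1: 170 × 3×10⁻⁴ × 2 = 0.10200 m
170–380 m: 210 × 0.8 × 0.73×10⁻⁴ = 0.012264 m
Δh = 0.10200 + 0.012264 = 0.114264 m ≈ 0.114 m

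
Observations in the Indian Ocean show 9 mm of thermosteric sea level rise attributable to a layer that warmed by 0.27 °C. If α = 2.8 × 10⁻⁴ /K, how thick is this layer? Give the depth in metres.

H = Δh/(αΔT) = 0.009 / (2.8×10⁻⁴ × 0.27) ≈ 119.0 m

119 m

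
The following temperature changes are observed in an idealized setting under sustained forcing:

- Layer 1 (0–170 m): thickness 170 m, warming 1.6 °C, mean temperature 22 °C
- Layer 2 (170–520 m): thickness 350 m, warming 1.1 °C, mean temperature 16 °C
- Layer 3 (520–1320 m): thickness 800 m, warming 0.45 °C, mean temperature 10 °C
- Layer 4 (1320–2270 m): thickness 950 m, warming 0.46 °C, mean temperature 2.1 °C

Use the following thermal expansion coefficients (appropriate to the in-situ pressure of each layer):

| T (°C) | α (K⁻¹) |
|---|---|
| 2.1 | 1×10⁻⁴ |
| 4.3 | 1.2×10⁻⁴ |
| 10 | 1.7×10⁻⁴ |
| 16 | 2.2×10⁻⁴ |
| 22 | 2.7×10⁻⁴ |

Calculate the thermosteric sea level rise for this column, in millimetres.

Layer 1 at 22 °C → α = 2.7×10⁻⁴ K⁻¹
Layer 2 at 16 °C → α = 2.2×10⁻⁴ K⁻¹
Layer 3 at 10 °C → α = 1.7×10⁻⁴ K⁻¹
Layer 4 at 2.1 °C → α = 1×10⁻⁴ K⁻¹
0–170 m: 170 × 2.7×10⁻⁴ × 1.6 = 0.07344 m
170–520 m: 350 × 2.2×10⁻⁴ × 1.1 = 0.08470 m
520–1320 m: 0.45 × 800 × 1.7×10⁻⁴ = 0.06120 m
Layer 4: 1×10⁻⁴ × 950 × 0.46 = 0.04370 m
Δh = 0.07344 + 0.08470 + 0.06120 + 0.04370 = 0.26304 m ≈ 263 mm

263 mm of thermosteric rise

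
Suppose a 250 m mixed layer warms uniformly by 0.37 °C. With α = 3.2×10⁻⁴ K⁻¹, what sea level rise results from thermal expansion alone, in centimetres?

Δh = αΔT·H = 3.2×10⁻⁴ × 0.37 × 250 = 0.02960 m

Δh ≈ 2.96 cm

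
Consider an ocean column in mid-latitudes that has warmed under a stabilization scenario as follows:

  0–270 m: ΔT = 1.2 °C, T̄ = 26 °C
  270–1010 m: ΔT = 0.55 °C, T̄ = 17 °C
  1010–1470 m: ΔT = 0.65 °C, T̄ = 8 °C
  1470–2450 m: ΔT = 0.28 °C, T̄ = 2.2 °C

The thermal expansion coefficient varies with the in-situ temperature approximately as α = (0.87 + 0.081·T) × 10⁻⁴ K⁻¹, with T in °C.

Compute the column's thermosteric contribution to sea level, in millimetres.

Layer 1: α = (0.87 + 0.081×26)×10⁻⁴ = 2.976×10⁻⁴ K⁻¹
Layer 2: α = (0.87 + 0.081×17)×10⁻⁴ = 2.247×10⁻⁴ K⁻¹
Layer 3: α = (0.87 + 0.081×8)×10⁻⁴ = 1.518×10⁻⁴ K⁻¹
Layer 4: α = (0.87 + 0.081×2.2)×10⁻⁴ = 1.0482×10⁻⁴ K⁻¹
Layer 1: 1.2 × 270 × 2.976×10⁻⁴ = 0.0964224 m
2.247×10⁻⁴ × 0.55 × 740 = 0.0914529 m
1010–1470 m: 1.518×10⁻⁴ × 460 × 0.65 = 0.0453882 m
1470–2450 m: 980 × 1.0482×10⁻⁴ × 0.28 = 0.028762608 m
Δh = 0.0964224 + 0.0914529 + 0.0453882 + 0.028762608 = 0.262026108 m

262 mm of thermosteric rise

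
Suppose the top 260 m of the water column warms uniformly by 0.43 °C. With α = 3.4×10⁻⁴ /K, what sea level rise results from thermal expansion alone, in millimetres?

Δh ≈ 38.0 mm

Δh = αΔT·H = 3.4×10⁻⁴ × 0.43 × 260 = 0.038012 m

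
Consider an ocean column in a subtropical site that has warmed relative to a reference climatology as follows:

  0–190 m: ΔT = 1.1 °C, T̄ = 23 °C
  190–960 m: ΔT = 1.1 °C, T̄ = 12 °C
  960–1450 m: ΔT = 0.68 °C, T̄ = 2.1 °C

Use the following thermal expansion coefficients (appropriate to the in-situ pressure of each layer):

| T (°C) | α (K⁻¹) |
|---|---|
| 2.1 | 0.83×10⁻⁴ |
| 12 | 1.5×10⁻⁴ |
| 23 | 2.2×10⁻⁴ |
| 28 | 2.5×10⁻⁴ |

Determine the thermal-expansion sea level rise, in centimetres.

Δh ≈ 20.1 cm

Layer 1 at 23 °C → α = 2.2×10⁻⁴ K⁻¹
Layer 2 at 12 °C → α = 1.5×10⁻⁴ K⁻¹
Layer 3 at 2.1 °C → α = 0.83×10⁻⁴ K⁻¹
1.1 × 2.2×10⁻⁴ × 190 = 0.04598 m
190–960 m: 1.5×10⁻⁴ × 1.1 × 770 = 0.12705 m
960–1450 m: 0.68 × 0.83×10⁻⁴ × 490 = 0.0276556 m
Δh = 0.04598 + 0.12705 + 0.0276556 = 0.2006856 m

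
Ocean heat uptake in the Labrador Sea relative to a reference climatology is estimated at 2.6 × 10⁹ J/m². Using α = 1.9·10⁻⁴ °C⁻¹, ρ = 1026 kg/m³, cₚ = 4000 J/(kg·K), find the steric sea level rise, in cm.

about 12.0 cm

Δh = αQ/(ρcₚ) = 1.9×10⁻⁴ × 2.6×10⁹ / (1026 × 4000) ≈ 0.12037 m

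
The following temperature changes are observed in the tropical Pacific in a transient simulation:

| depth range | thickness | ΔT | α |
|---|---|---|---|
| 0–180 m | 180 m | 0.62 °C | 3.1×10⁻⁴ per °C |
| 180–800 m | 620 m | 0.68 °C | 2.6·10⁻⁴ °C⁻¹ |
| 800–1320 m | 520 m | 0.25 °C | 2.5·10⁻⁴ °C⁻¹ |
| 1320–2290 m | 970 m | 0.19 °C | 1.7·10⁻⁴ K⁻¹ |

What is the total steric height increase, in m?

0.208 m of thermosteric rise

0–180 m: 180 × 0.62 × 3.1×10⁻⁴ = 0.034596 m
Layer 2: 2.6×10⁻⁴ × 0.68 × 620 = 0.109616 m
800–1320 m: 2.5×10⁻⁴ × 520 × 0.25 = 0.03250 m
Layer 4: 0.19 × 1.7×10⁻⁴ × 970 = 0.031331 m
Δh = 0.034596 + 0.109616 + 0.03250 + 0.031331 = 0.208043 m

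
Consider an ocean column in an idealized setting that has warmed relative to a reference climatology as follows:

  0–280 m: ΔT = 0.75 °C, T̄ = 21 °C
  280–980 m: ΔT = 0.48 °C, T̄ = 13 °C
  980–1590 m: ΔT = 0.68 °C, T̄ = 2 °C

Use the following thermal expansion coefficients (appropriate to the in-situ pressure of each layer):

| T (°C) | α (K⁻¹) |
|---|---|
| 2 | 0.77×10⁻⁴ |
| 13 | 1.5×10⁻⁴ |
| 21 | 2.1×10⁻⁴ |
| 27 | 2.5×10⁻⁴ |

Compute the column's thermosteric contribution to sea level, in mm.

Δh ≈ 126 mm

Layer 1 at 21 °C → α = 2.1×10⁻⁴ K⁻¹
Layer 2 at 13 °C → α = 1.5×10⁻⁴ K⁻¹
Layer 3 at 2 °C → α = 0.77×10⁻⁴ K⁻¹
280 × 2.1×10⁻⁴ × 0.75 = 0.04410 m
280–980 m: 700 × 1.5×10⁻⁴ × 0.48 = 0.05040 m
0.77×10⁻⁴ × 0.68 × 610 = 0.0319396 m
Δh = 0.04410 + 0.05040 + 0.0319396 = 0.1264396 m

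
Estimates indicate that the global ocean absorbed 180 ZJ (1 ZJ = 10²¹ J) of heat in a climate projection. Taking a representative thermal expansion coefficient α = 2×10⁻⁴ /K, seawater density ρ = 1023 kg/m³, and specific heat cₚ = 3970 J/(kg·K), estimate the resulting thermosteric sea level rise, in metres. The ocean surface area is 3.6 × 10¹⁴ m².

0.025 m

Per unit area: Q = 180×10²¹ / (3.6×10¹⁴) = 5×10⁸ J/m²
Δh = αQ/(ρcₚ) = 2×10⁻⁴ × 5×10⁸ / (1023 × 3970) ≈ 0.024623 m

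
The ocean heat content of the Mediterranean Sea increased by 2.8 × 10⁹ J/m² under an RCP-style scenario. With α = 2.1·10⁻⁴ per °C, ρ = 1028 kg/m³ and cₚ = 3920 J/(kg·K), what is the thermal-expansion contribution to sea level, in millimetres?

150 mm of thermosteric rise

Δh = αQ/(ρcₚ) = 2.1×10⁻⁴ × 2.8×10⁹ / (1028 × 3920) ≈ 0.14591 m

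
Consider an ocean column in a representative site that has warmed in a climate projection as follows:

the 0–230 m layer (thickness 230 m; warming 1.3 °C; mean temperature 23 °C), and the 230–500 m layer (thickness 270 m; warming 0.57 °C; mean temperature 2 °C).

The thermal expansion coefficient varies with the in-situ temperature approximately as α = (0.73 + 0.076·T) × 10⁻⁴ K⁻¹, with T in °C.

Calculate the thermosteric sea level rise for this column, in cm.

Layer 1: α = (0.73 + 0.076×23)×10⁻⁴ = 2.478×10⁻⁴ K⁻¹
Layer 2: α = (0.73 + 0.076×2)×10⁻⁴ = 0.882×10⁻⁴ K⁻¹
Layer 1: 2.478×10⁻⁴ × 230 × 1.3 = 0.0740922 m
0.57 × 270 × 0.882×10⁻⁴ = 0.01357398 m
Δh = 0.0740922 + 0.01357398 = 0.08766618 m

Δh ≈ 8.8 cm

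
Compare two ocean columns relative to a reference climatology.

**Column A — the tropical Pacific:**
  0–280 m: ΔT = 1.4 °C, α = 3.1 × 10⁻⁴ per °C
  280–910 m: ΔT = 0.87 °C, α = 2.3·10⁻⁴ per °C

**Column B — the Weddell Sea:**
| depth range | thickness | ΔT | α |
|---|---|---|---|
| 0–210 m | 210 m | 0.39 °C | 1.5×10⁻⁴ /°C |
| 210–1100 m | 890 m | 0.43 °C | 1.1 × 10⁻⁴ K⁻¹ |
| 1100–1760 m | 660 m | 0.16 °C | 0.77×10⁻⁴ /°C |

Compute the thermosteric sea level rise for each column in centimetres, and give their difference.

Δh_A ≈ 24.8 cm, Δh_B ≈ 6.25 cm; difference ≈ 18.5 cm

A Layer 1: 3.1×10⁻⁴ × 1.4 × 280 = 0.12152 m
A 280–910 m: 0.87 × 2.3×10⁻⁴ × 630 = 0.126063 m
A total: 0.247583 m
B 1.5×10⁻⁴ × 0.39 × 210 = 0.012285 m
B 210–1100 m: 0.43 × 890 × 1.1×10⁻⁴ = 0.042097 m
B Layer 3: 0.16 × 660 × 0.77×10⁻⁴ = 0.0081312 m
B total: 0.0625132 m
Difference: 0.247583 − 0.0625132 = 0.1850698 m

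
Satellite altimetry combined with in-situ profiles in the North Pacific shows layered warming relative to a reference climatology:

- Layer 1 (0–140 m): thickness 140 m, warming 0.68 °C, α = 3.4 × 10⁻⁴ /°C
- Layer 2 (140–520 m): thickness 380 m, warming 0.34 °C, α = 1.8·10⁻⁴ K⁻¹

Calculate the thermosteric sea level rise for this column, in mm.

Layer 1: 140 × 3.4×10⁻⁴ × 0.68 = 0.032368 m
140–520 m: 1.8×10⁻⁴ × 380 × 0.34 = 0.023256 m
Δh = 0.032368 + 0.023256 = 0.055624 m

Δh ≈ 55.6 mm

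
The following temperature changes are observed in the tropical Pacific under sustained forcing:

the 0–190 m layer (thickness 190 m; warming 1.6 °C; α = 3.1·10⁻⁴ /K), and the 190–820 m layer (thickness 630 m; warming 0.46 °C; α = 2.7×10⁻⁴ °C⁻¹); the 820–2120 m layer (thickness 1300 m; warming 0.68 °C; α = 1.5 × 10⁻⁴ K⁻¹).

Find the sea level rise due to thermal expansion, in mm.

about 305 mm

0–190 m: 1.6 × 190 × 3.1×10⁻⁴ = 0.09424 m
Layer 2: 0.46 × 630 × 2.7×10⁻⁴ = 0.078246 m
Layer 3: 1300 × 0.68 × 1.5×10⁻⁴ = 0.13260 m
Δh = 0.09424 + 0.078246 + 0.13260 = 0.305086 m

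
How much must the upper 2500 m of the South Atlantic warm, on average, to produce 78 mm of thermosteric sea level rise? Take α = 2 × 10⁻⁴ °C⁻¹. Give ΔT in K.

about 0.156 K

ΔT = Δh/(αH) = 0.078 / (2×10⁻⁴ × 2500) = 0.1560 K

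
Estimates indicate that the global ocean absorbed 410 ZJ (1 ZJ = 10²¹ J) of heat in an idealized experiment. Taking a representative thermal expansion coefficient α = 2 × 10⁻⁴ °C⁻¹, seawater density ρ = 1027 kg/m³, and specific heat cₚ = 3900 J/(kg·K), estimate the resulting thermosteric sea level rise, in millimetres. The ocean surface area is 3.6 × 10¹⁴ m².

Per unit area: Q = 410×10²¹ / (3.6×10¹⁴) ≈ 1.139×10⁹ J/m²
Δh = αQ/(ρcₚ) = 2×10⁻⁴ × 1.139×10⁹ / (1027 × 3900) ≈ 0.056875 m

56.9 mm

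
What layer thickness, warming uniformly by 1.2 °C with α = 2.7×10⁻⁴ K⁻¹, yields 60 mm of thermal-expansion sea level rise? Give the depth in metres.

H = Δh/(αΔT) = 0.06 / (2.7×10⁻⁴ × 1.2) ≈ 185.2 m

H ≈ 185 m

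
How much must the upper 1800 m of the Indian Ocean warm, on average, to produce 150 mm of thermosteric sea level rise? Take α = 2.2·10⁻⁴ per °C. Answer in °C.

about 0.38 °C

ΔT = Δh/(αH) = 0.15 / (2.2×10⁻⁴ × 1800) ≈ 0.3788 °C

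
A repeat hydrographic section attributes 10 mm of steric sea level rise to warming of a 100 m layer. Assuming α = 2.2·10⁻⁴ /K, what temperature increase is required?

ΔT = Δh/(αH) = 0.01 / (2.2×10⁻⁴ × 100) ≈ 0.4545 K

0.45 K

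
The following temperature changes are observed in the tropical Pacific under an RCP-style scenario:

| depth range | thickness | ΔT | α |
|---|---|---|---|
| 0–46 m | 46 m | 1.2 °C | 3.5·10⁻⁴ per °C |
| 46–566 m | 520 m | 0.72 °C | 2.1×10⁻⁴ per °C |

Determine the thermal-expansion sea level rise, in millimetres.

Δh ≈ 97.9 mm

Layer 1: 1.2 × 3.5×10⁻⁴ × 46 = 0.01932 m
520 × 2.1×10⁻⁴ × 0.72 = 0.078624 m
Δh = 0.01932 + 0.078624 = 0.097944 m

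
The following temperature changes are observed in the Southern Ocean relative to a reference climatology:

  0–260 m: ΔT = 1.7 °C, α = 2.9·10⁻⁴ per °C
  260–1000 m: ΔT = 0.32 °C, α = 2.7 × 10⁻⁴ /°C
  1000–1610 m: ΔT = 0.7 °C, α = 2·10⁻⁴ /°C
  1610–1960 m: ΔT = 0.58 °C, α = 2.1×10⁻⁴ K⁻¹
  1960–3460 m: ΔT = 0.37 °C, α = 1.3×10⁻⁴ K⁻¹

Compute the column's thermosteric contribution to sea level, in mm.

392 mm of thermosteric rise

0–260 m: 2.9×10⁻⁴ × 1.7 × 260 = 0.12818 m
0.32 × 2.7×10⁻⁴ × 740 = 0.063936 m
Layer 3: 0.7 × 610 × 2×10⁻⁴ = 0.08540 m
350 × 2.1×10⁻⁴ × 0.58 = 0.04263 m
1.3×10⁻⁴ × 0.37 × 1500 = 0.07215 m
Δh = 0.12818 + 0.063936 + 0.08540 + 0.04263 + 0.07215 = 0.392296 m ≈ 392 mm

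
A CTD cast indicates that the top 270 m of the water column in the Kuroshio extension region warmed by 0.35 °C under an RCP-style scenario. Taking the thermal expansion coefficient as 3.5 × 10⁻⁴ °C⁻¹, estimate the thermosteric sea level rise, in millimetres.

Δh = αΔT·H = 3.5×10⁻⁴ × 0.35 × 270 = 0.033075 m

33.1 mm of thermosteric rise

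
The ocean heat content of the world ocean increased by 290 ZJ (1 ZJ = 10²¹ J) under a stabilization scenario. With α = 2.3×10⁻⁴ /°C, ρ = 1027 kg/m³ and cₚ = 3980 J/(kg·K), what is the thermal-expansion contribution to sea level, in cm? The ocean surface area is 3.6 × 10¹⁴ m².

about 4.53 cm

Per unit area: Q = 290×10²¹ / (3.6×10¹⁴) ≈ 8.056×10⁸ J/m²
Δh = αQ/(ρcₚ) = 2.3×10⁻⁴ × 8.056×10⁸ / (1027 × 3980) ≈ 0.045331 m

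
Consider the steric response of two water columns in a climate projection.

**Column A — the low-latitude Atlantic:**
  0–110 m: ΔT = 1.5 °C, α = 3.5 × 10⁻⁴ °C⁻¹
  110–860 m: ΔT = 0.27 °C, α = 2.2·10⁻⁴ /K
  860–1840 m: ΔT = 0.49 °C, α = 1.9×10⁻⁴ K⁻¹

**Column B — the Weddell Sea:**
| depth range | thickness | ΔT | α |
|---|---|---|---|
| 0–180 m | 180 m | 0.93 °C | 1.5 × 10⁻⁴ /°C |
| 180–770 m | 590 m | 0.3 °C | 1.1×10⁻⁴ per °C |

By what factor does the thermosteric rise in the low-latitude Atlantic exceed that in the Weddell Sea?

a factor of 4.3

A 1.5 × 3.5×10⁻⁴ × 110 = 0.05775 m
A 0.27 × 750 × 2.2×10⁻⁴ = 0.04455 m
A 980 × 0.49 × 1.9×10⁻⁴ = 0.091238 m
A total: 0.193538 m
B 180 × 0.93 × 1.5×10⁻⁴ = 0.02511 m
B 1.1×10⁻⁴ × 590 × 0.3 = 0.01947 m
B total: 0.04458 m
Ratio: 0.193538 / 0.04458 ≈ 4.341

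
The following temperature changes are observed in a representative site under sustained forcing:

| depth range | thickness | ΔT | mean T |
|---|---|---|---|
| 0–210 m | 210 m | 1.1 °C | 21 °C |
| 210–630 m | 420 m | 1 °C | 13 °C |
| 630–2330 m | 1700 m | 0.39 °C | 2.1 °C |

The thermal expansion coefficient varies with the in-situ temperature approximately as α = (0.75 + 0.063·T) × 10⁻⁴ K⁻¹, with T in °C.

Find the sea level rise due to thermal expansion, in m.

Layer 1: α = (0.75 + 0.063×21)×10⁻⁴ = 2.073×10⁻⁴ K⁻¹
Layer 2: α = (0.75 + 0.063×13)×10⁻⁴ = 1.569×10⁻⁴ K⁻¹
Layer 3: α = (0.75 + 0.063×2.1)×10⁻⁴ = 0.8823×10⁻⁴ K⁻¹
210 × 1.1 × 2.073×10⁻⁴ = 0.0478863 m
210–630 m: 420 × 1 × 1.569×10⁻⁴ = 0.065898 m
Layer 3: 1700 × 0.8823×10⁻⁴ × 0.39 = 0.05849649 m
Δh = 0.0478863 + 0.065898 + 0.05849649 = 0.17228079 m ≈ 0.172 m

Δh ≈ 0.172 m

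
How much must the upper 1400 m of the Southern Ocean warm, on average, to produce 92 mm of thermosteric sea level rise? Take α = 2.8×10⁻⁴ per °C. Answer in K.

ΔT ≈ 0.235 K

ΔT = Δh/(αH) = 0.092 / (2.8×10⁻⁴ × 1400) ≈ 0.2347 K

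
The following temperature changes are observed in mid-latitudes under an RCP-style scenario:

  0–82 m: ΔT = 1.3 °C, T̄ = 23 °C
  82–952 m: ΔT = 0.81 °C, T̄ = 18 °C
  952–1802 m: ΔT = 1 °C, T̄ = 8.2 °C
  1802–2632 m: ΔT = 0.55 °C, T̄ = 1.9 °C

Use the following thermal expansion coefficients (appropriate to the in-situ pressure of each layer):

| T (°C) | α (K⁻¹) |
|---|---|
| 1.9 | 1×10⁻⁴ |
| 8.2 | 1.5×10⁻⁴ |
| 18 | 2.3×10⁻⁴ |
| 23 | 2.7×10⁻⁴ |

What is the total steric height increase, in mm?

Layer 1 at 23 °C → α = 2.7×10⁻⁴ K⁻¹
Layer 2 at 18 °C → α = 2.3×10⁻⁴ K⁻¹
Layer 3 at 8.2 °C → α = 1.5×10⁻⁴ K⁻¹
Layer 4 at 1.9 °C → α = 1×10⁻⁴ K⁻¹
1.3 × 2.7×10⁻⁴ × 82 = 0.028782 m
2.3×10⁻⁴ × 0.81 × 870 = 0.162081 m
Layer 3: 1.5×10⁻⁴ × 850 × 1 = 0.12750 m
0.55 × 830 × 1×10⁻⁴ = 0.04565 m
Δh = 0.028782 + 0.162081 + 0.12750 + 0.04565 = 0.364013 m ≈ 364 mm

364 mm of thermosteric rise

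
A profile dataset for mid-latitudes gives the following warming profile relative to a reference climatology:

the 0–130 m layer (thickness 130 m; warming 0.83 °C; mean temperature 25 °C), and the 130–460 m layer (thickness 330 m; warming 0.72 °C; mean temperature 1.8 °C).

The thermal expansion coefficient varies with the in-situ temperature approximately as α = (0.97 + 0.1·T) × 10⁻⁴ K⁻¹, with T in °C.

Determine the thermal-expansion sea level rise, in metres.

0.0648 m

Layer 1: α = (0.97 + 0.1×25)×10⁻⁴ = 3.47×10⁻⁴ K⁻¹
Layer 2: α = (0.97 + 0.1×1.8)×10⁻⁴ = 1.15×10⁻⁴ K⁻¹
0–130 m: 130 × 0.83 × 3.47×10⁻⁴ = 0.0374413 m
Layer 2: 1.15×10⁻⁴ × 330 × 0.72 = 0.027324 m
Δh = 0.0374413 + 0.027324 = 0.0647653 m ≈ 0.0648 m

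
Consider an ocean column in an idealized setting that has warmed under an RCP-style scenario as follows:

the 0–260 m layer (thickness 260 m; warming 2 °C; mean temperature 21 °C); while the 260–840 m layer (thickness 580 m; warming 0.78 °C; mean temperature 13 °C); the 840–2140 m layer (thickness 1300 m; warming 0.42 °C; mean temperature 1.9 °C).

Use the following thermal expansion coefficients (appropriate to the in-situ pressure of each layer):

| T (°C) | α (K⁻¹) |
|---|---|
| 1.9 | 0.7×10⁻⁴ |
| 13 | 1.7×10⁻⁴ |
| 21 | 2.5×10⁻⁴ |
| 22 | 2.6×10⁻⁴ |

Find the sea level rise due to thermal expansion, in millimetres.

Layer 1 at 21 °C → α = 2.5×10⁻⁴ K⁻¹
Layer 2 at 13 °C → α = 1.7×10⁻⁴ K⁻¹
Layer 3 at 1.9 °C → α = 0.7×10⁻⁴ K⁻¹
0–260 m: 2.5×10⁻⁴ × 260 × 2 = 0.13000 m
1.7×10⁻⁴ × 0.78 × 580 = 0.076908 m
Layer 3: 0.42 × 1300 × 0.7×10⁻⁴ = 0.03822 m
Δh = 0.13000 + 0.076908 + 0.03822 = 0.245128 m ≈ 245 mm

Δh = 245 mm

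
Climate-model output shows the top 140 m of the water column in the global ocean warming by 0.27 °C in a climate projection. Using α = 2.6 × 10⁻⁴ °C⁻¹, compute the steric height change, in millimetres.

Δh = αΔT·H = 2.6×10⁻⁴ × 0.27 × 140 = 0.009828 m

about 9.83 mm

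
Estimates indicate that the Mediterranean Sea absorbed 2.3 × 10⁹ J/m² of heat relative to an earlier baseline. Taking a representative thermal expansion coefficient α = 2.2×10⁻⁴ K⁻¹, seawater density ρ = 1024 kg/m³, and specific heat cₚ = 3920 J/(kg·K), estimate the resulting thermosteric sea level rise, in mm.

Δh = αQ/(ρcₚ) = 2.2×10⁻⁴ × 2.3×10⁹ / (1024 × 3920) ≈ 0.12606 m

126 mm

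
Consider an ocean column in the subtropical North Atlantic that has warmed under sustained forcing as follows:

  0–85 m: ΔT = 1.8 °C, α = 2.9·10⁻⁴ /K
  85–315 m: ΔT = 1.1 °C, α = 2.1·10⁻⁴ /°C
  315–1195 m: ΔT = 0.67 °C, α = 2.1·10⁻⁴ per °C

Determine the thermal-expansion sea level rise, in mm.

85 × 2.9×10⁻⁴ × 1.8 = 0.04437 m
85–315 m: 1.1 × 2.1×10⁻⁴ × 230 = 0.05313 m
315–1195 m: 0.67 × 880 × 2.1×10⁻⁴ = 0.123816 m
Δh = 0.04437 + 0.05313 + 0.123816 = 0.221316 m ≈ 221 mm

about 221 mm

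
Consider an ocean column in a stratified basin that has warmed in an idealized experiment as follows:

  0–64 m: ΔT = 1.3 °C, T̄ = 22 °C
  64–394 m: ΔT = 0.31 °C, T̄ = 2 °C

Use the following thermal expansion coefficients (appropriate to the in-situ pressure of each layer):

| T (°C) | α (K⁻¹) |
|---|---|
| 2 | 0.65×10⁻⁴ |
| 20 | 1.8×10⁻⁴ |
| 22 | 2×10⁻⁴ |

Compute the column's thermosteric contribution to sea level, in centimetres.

Δh = 2.3 cm

Layer 1 at 22 °C → α = 2×10⁻⁴ K⁻¹
Layer 2 at 2 °C → α = 0.65×10⁻⁴ K⁻¹
0–64 m: 64 × 1.3 × 2×10⁻⁴ = 0.01664 m
64–394 m: 0.31 × 0.65×10⁻⁴ × 330 = 0.0066495 m
Δh = 0.01664 + 0.0066495 = 0.0232895 m ≈ 2.3 cm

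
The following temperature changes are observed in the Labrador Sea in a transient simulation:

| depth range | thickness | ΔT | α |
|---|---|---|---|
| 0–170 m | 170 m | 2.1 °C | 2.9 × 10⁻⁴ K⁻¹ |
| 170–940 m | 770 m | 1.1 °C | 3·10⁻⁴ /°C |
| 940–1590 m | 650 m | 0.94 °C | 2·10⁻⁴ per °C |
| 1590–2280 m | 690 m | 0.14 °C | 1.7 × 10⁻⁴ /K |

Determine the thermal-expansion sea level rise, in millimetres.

Δh = 496 mm

0–170 m: 170 × 2.1 × 2.9×10⁻⁴ = 0.10353 m
770 × 1.1 × 3×10⁻⁴ = 0.25410 m
650 × 0.94 × 2×10⁻⁴ = 0.12220 m
690 × 1.7×10⁻⁴ × 0.14 = 0.016422 m
Δh = 0.10353 + 0.25410 + 0.12220 + 0.016422 = 0.496252 m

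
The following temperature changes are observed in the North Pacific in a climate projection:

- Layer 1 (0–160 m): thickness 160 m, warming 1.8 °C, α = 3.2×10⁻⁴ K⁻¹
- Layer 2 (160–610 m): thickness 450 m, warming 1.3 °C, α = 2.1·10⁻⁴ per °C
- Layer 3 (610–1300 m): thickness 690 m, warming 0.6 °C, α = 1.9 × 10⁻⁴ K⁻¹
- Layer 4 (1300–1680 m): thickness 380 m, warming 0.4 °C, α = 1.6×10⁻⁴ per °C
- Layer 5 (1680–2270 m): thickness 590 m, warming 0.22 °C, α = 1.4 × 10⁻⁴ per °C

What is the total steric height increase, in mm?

Δh = 340 mm

160 × 1.8 × 3.2×10⁻⁴ = 0.09216 m
160–610 m: 2.1×10⁻⁴ × 450 × 1.3 = 0.12285 m
Layer 3: 1.9×10⁻⁴ × 0.6 × 690 = 0.07866 m
1300–1680 m: 380 × 1.6×10⁻⁴ × 0.4 = 0.02432 m
1680–2270 m: 1.4×10⁻⁴ × 0.22 × 590 = 0.018172 m
Δh = 0.09216 + 0.12285 + 0.07866 + 0.02432 + 0.018172 = 0.336162 m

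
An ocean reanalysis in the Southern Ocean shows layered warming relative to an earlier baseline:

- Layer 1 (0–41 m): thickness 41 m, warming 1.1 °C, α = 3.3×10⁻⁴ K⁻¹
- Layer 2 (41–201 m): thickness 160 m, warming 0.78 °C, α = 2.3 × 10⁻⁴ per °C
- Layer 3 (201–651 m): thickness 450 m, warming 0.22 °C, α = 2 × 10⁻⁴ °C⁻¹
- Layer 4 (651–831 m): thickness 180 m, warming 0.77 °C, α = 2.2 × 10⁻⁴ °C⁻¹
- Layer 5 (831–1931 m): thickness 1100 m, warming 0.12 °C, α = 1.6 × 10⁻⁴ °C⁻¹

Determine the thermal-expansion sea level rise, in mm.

Δh = 110 mm

Layer 1: 1.1 × 41 × 3.3×10⁻⁴ = 0.014883 m
41–201 m: 160 × 0.78 × 2.3×10⁻⁴ = 0.028704 m
0.22 × 450 × 2×10⁻⁴ = 0.01980 m
2.2×10⁻⁴ × 0.77 × 180 = 0.030492 m
831–1931 m: 1100 × 1.6×10⁻⁴ × 0.12 = 0.02112 m
Δh = 0.014883 + 0.028704 + 0.01980 + 0.030492 + 0.02112 = 0.114999 m ≈ 110 mm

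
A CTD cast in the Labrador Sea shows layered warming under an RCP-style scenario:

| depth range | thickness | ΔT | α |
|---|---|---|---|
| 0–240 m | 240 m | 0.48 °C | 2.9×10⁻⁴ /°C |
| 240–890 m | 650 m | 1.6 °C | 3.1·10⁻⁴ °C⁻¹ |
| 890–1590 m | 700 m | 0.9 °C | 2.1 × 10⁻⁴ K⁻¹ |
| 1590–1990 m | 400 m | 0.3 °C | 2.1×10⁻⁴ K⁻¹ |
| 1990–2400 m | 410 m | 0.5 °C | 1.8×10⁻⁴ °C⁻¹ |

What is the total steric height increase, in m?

0.48 × 2.9×10⁻⁴ × 240 = 0.033408 m
Layer 2: 3.1×10⁻⁴ × 1.6 × 650 = 0.32240 m
890–1590 m: 700 × 0.9 × 2.1×10⁻⁴ = 0.13230 m
1590–1990 m: 400 × 0.3 × 2.1×10⁻⁴ = 0.02520 m
0.5 × 410 × 1.8×10⁻⁴ = 0.03690 m
Δh = 0.033408 + 0.32240 + 0.13230 + 0.02520 + 0.03690 = 0.550208 m

Δh ≈ 0.55 m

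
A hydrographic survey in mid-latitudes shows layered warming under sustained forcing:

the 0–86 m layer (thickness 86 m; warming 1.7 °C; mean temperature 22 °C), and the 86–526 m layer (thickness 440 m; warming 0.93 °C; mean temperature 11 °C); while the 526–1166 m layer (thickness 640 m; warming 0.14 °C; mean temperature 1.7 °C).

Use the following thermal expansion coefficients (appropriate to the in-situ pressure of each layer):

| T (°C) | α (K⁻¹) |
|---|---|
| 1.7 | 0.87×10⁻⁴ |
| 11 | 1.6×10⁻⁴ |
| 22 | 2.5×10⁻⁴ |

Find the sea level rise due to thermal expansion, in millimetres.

Layer 1 at 22 °C → α = 2.5×10⁻⁴ K⁻¹
Layer 2 at 11 °C → α = 1.6×10⁻⁴ K⁻¹
Layer 3 at 1.7 °C → α = 0.87×10⁻⁴ K⁻¹
Layer 1: 86 × 2.5×10⁻⁴ × 1.7 = 0.03655 m
1.6×10⁻⁴ × 0.93 × 440 = 0.065472 m
0.14 × 0.87×10⁻⁴ × 640 = 0.0077952 m
Δh = 0.03655 + 0.065472 + 0.0077952 = 0.1098172 m ≈ 110 mm

110 mm of thermosteric rise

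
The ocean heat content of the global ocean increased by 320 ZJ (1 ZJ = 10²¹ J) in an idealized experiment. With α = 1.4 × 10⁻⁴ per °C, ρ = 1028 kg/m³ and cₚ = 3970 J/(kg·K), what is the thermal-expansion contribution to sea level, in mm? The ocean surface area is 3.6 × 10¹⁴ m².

30.5 mm

Per unit area: Q = 320×10²¹ / (3.6×10¹⁴) ≈ 8.889×10⁸ J/m²
Δh = αQ/(ρcₚ) = 1.4×10⁻⁴ × 8.889×10⁸ / (1028 × 3970) ≈ 0.030493 m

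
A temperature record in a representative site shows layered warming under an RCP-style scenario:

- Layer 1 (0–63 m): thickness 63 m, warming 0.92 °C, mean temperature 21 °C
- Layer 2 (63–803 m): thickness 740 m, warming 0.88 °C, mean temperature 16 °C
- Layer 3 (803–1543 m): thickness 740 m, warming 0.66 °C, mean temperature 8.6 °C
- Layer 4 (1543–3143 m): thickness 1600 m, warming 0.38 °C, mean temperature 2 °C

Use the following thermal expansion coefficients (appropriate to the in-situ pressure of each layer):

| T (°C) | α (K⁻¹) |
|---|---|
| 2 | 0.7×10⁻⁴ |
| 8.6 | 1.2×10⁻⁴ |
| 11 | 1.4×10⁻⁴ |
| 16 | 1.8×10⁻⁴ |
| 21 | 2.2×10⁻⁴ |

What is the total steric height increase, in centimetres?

Layer 1 at 21 °C → α = 2.2×10⁻⁴ K⁻¹
Layer 2 at 16 °C → α = 1.8×10⁻⁴ K⁻¹
Layer 3 at 8.6 °C → α = 1.2×10⁻⁴ K⁻¹
Layer 4 at 2 °C → α = 0.7×10⁻⁴ K⁻¹
2.2×10⁻⁴ × 63 × 0.92 = 0.0127512 m
63–803 m: 740 × 0.88 × 1.8×10⁻⁴ = 0.117216 m
803–1543 m: 740 × 0.66 × 1.2×10⁻⁴ = 0.058608 m
0.38 × 0.7×10⁻⁴ × 1600 = 0.04256 m
Δh = 0.0127512 + 0.117216 + 0.058608 + 0.04256 = 0.2311352 m

23 cm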